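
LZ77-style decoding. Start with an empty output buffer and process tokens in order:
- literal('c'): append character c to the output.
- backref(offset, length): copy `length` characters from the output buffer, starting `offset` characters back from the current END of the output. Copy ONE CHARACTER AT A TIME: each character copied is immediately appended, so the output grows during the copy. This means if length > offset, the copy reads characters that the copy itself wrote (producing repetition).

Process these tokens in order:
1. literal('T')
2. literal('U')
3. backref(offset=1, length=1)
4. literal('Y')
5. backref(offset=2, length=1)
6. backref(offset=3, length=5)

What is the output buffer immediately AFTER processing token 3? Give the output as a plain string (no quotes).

Token 1: literal('T'). Output: "T"
Token 2: literal('U'). Output: "TU"
Token 3: backref(off=1, len=1). Copied 'U' from pos 1. Output: "TUU"

Answer: TUU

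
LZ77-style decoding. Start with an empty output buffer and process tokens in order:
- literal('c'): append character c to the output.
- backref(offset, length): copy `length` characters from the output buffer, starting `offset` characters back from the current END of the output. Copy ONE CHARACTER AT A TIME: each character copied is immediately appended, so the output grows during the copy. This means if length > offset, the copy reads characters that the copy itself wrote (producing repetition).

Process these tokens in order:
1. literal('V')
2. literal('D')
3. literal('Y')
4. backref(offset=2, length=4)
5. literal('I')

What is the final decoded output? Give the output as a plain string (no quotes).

Token 1: literal('V'). Output: "V"
Token 2: literal('D'). Output: "VD"
Token 3: literal('Y'). Output: "VDY"
Token 4: backref(off=2, len=4) (overlapping!). Copied 'DYDY' from pos 1. Output: "VDYDYDY"
Token 5: literal('I'). Output: "VDYDYDYI"

Answer: VDYDYDYI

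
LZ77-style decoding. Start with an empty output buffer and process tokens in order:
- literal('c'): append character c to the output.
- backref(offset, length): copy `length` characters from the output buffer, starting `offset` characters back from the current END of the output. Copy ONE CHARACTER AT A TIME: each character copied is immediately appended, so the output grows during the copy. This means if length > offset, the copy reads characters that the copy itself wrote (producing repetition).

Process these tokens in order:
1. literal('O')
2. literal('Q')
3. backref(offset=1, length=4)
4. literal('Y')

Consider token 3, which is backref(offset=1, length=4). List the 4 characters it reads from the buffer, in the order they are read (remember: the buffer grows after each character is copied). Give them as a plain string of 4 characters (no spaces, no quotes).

Answer: QQQQ

Derivation:
Token 1: literal('O'). Output: "O"
Token 2: literal('Q'). Output: "OQ"
Token 3: backref(off=1, len=4). Buffer before: "OQ" (len 2)
  byte 1: read out[1]='Q', append. Buffer now: "OQQ"
  byte 2: read out[2]='Q', append. Buffer now: "OQQQ"
  byte 3: read out[3]='Q', append. Buffer now: "OQQQQ"
  byte 4: read out[4]='Q', append. Buffer now: "OQQQQQ"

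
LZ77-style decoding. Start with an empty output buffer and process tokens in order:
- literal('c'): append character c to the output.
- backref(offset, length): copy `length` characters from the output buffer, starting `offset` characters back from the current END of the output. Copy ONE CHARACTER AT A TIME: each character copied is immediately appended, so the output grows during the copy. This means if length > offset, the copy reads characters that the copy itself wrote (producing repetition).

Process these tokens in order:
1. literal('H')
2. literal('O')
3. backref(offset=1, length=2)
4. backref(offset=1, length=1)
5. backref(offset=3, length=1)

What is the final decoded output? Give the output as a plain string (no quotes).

Token 1: literal('H'). Output: "H"
Token 2: literal('O'). Output: "HO"
Token 3: backref(off=1, len=2) (overlapping!). Copied 'OO' from pos 1. Output: "HOOO"
Token 4: backref(off=1, len=1). Copied 'O' from pos 3. Output: "HOOOO"
Token 5: backref(off=3, len=1). Copied 'O' from pos 2. Output: "HOOOOO"

Answer: HOOOOO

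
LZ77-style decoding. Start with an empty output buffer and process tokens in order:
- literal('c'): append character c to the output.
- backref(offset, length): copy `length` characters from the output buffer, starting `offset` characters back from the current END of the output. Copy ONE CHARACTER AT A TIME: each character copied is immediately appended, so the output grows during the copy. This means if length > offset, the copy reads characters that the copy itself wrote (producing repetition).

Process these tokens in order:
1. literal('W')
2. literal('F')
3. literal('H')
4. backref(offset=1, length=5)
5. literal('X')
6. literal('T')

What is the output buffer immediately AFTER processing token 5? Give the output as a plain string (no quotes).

Answer: WFHHHHHHX

Derivation:
Token 1: literal('W'). Output: "W"
Token 2: literal('F'). Output: "WF"
Token 3: literal('H'). Output: "WFH"
Token 4: backref(off=1, len=5) (overlapping!). Copied 'HHHHH' from pos 2. Output: "WFHHHHHH"
Token 5: literal('X'). Output: "WFHHHHHHX"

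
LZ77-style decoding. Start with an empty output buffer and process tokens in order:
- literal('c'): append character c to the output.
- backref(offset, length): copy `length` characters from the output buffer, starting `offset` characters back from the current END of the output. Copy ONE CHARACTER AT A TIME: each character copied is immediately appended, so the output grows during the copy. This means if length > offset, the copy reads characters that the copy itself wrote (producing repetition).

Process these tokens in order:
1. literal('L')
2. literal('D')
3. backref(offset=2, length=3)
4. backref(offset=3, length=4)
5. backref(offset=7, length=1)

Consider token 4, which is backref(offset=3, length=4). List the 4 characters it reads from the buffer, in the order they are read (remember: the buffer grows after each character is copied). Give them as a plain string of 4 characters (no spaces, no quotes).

Token 1: literal('L'). Output: "L"
Token 2: literal('D'). Output: "LD"
Token 3: backref(off=2, len=3) (overlapping!). Copied 'LDL' from pos 0. Output: "LDLDL"
Token 4: backref(off=3, len=4). Buffer before: "LDLDL" (len 5)
  byte 1: read out[2]='L', append. Buffer now: "LDLDLL"
  byte 2: read out[3]='D', append. Buffer now: "LDLDLLD"
  byte 3: read out[4]='L', append. Buffer now: "LDLDLLDL"
  byte 4: read out[5]='L', append. Buffer now: "LDLDLLDLL"

Answer: LDLL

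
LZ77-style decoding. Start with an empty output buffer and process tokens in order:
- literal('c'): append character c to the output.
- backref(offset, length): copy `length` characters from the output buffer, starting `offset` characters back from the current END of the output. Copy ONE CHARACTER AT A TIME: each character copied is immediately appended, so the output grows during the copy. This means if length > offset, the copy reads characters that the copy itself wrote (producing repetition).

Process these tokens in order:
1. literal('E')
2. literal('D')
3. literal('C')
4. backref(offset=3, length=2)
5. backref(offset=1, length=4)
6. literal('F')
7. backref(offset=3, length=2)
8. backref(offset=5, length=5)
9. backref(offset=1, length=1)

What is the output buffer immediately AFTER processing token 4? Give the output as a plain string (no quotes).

Token 1: literal('E'). Output: "E"
Token 2: literal('D'). Output: "ED"
Token 3: literal('C'). Output: "EDC"
Token 4: backref(off=3, len=2). Copied 'ED' from pos 0. Output: "EDCED"

Answer: EDCED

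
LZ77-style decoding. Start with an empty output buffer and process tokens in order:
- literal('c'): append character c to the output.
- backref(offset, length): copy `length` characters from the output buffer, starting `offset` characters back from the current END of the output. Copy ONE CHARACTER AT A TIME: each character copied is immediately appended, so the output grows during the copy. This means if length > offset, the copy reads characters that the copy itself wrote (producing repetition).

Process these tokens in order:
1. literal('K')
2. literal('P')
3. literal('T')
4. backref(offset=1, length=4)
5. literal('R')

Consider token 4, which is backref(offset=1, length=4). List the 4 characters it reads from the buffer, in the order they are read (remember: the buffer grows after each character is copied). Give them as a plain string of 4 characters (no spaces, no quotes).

Token 1: literal('K'). Output: "K"
Token 2: literal('P'). Output: "KP"
Token 3: literal('T'). Output: "KPT"
Token 4: backref(off=1, len=4). Buffer before: "KPT" (len 3)
  byte 1: read out[2]='T', append. Buffer now: "KPTT"
  byte 2: read out[3]='T', append. Buffer now: "KPTTT"
  byte 3: read out[4]='T', append. Buffer now: "KPTTTT"
  byte 4: read out[5]='T', append. Buffer now: "KPTTTTT"

Answer: TTTT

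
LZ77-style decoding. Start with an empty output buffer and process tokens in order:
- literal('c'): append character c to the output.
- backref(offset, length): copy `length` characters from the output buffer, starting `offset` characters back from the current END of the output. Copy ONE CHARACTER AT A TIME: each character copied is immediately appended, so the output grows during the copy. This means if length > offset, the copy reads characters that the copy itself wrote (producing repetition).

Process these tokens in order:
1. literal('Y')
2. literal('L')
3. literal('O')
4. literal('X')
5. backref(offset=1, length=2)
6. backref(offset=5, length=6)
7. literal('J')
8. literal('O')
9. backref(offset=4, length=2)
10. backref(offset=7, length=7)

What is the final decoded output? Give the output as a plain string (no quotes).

Answer: YLOXXXLOXXXLJOXLXXLJOXL

Derivation:
Token 1: literal('Y'). Output: "Y"
Token 2: literal('L'). Output: "YL"
Token 3: literal('O'). Output: "YLO"
Token 4: literal('X'). Output: "YLOX"
Token 5: backref(off=1, len=2) (overlapping!). Copied 'XX' from pos 3. Output: "YLOXXX"
Token 6: backref(off=5, len=6) (overlapping!). Copied 'LOXXXL' from pos 1. Output: "YLOXXXLOXXXL"
Token 7: literal('J'). Output: "YLOXXXLOXXXLJ"
Token 8: literal('O'). Output: "YLOXXXLOXXXLJO"
Token 9: backref(off=4, len=2). Copied 'XL' from pos 10. Output: "YLOXXXLOXXXLJOXL"
Token 10: backref(off=7, len=7). Copied 'XXLJOXL' from pos 9. Output: "YLOXXXLOXXXLJOXLXXLJOXL"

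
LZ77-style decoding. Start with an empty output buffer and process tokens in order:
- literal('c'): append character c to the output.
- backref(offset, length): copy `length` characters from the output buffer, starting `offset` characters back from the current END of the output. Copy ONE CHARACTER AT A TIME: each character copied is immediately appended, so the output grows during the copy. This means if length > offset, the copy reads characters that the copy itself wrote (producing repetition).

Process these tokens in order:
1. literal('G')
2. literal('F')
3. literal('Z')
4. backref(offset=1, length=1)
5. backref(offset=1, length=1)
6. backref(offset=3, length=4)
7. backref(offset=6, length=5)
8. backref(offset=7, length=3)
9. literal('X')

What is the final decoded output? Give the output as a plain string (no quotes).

Token 1: literal('G'). Output: "G"
Token 2: literal('F'). Output: "GF"
Token 3: literal('Z'). Output: "GFZ"
Token 4: backref(off=1, len=1). Copied 'Z' from pos 2. Output: "GFZZ"
Token 5: backref(off=1, len=1). Copied 'Z' from pos 3. Output: "GFZZZ"
Token 6: backref(off=3, len=4) (overlapping!). Copied 'ZZZZ' from pos 2. Output: "GFZZZZZZZ"
Token 7: backref(off=6, len=5). Copied 'ZZZZZ' from pos 3. Output: "GFZZZZZZZZZZZZ"
Token 8: backref(off=7, len=3). Copied 'ZZZ' from pos 7. Output: "GFZZZZZZZZZZZZZZZ"
Token 9: literal('X'). Output: "GFZZZZZZZZZZZZZZZX"

Answer: GFZZZZZZZZZZZZZZZX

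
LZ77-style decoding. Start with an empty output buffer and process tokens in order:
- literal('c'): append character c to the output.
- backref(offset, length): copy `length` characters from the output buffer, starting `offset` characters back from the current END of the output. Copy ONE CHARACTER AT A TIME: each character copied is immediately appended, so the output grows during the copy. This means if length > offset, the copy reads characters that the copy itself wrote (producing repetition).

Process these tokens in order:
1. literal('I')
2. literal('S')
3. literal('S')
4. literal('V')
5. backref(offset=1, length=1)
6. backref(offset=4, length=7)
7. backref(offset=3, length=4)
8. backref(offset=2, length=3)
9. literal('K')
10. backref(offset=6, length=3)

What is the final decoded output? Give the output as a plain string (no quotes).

Token 1: literal('I'). Output: "I"
Token 2: literal('S'). Output: "IS"
Token 3: literal('S'). Output: "ISS"
Token 4: literal('V'). Output: "ISSV"
Token 5: backref(off=1, len=1). Copied 'V' from pos 3. Output: "ISSVV"
Token 6: backref(off=4, len=7) (overlapping!). Copied 'SSVVSSV' from pos 1. Output: "ISSVVSSVVSSV"
Token 7: backref(off=3, len=4) (overlapping!). Copied 'SSVS' from pos 9. Output: "ISSVVSSVVSSVSSVS"
Token 8: backref(off=2, len=3) (overlapping!). Copied 'VSV' from pos 14. Output: "ISSVVSSVVSSVSSVSVSV"
Token 9: literal('K'). Output: "ISSVVSSVVSSVSSVSVSVK"
Token 10: backref(off=6, len=3). Copied 'VSV' from pos 14. Output: "ISSVVSSVVSSVSSVSVSVKVSV"

Answer: ISSVVSSVVSSVSSVSVSVKVSV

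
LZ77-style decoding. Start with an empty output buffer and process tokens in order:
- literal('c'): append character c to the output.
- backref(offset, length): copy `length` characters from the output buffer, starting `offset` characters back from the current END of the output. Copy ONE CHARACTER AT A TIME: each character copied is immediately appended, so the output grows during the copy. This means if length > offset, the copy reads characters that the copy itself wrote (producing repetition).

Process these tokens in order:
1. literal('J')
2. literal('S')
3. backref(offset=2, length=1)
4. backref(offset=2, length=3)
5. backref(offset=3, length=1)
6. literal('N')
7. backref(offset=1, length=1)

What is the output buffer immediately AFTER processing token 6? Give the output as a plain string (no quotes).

Token 1: literal('J'). Output: "J"
Token 2: literal('S'). Output: "JS"
Token 3: backref(off=2, len=1). Copied 'J' from pos 0. Output: "JSJ"
Token 4: backref(off=2, len=3) (overlapping!). Copied 'SJS' from pos 1. Output: "JSJSJS"
Token 5: backref(off=3, len=1). Copied 'S' from pos 3. Output: "JSJSJSS"
Token 6: literal('N'). Output: "JSJSJSSN"

Answer: JSJSJSSN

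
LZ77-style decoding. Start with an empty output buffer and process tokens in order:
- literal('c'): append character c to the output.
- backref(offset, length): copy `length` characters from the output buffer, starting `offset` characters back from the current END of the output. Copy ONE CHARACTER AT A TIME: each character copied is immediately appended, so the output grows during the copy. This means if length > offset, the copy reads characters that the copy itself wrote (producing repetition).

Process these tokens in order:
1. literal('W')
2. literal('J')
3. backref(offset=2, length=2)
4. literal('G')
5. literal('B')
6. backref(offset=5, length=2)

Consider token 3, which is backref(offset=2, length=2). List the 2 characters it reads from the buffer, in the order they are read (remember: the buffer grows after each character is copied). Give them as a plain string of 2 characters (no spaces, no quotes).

Answer: WJ

Derivation:
Token 1: literal('W'). Output: "W"
Token 2: literal('J'). Output: "WJ"
Token 3: backref(off=2, len=2). Buffer before: "WJ" (len 2)
  byte 1: read out[0]='W', append. Buffer now: "WJW"
  byte 2: read out[1]='J', append. Buffer now: "WJWJ"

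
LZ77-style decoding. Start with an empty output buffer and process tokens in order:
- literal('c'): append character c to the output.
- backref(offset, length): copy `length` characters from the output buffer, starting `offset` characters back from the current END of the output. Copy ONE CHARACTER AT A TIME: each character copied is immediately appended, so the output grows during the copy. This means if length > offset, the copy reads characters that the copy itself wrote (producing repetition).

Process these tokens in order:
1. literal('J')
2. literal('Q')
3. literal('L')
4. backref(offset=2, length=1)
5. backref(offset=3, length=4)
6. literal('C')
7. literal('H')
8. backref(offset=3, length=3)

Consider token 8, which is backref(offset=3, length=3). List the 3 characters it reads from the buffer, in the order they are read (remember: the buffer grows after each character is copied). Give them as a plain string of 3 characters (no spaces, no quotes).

Answer: QCH

Derivation:
Token 1: literal('J'). Output: "J"
Token 2: literal('Q'). Output: "JQ"
Token 3: literal('L'). Output: "JQL"
Token 4: backref(off=2, len=1). Copied 'Q' from pos 1. Output: "JQLQ"
Token 5: backref(off=3, len=4) (overlapping!). Copied 'QLQQ' from pos 1. Output: "JQLQQLQQ"
Token 6: literal('C'). Output: "JQLQQLQQC"
Token 7: literal('H'). Output: "JQLQQLQQCH"
Token 8: backref(off=3, len=3). Buffer before: "JQLQQLQQCH" (len 10)
  byte 1: read out[7]='Q', append. Buffer now: "JQLQQLQQCHQ"
  byte 2: read out[8]='C', append. Buffer now: "JQLQQLQQCHQC"
  byte 3: read out[9]='H', append. Buffer now: "JQLQQLQQCHQCH"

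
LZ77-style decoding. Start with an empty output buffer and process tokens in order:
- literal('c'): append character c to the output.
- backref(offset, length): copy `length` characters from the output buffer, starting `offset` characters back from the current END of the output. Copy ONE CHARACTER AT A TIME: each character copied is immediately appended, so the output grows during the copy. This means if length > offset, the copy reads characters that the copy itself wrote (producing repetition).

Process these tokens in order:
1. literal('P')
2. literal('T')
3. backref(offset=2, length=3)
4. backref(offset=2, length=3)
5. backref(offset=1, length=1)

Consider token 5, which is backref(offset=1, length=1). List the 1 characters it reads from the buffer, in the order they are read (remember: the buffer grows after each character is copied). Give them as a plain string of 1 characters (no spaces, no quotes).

Token 1: literal('P'). Output: "P"
Token 2: literal('T'). Output: "PT"
Token 3: backref(off=2, len=3) (overlapping!). Copied 'PTP' from pos 0. Output: "PTPTP"
Token 4: backref(off=2, len=3) (overlapping!). Copied 'TPT' from pos 3. Output: "PTPTPTPT"
Token 5: backref(off=1, len=1). Buffer before: "PTPTPTPT" (len 8)
  byte 1: read out[7]='T', append. Buffer now: "PTPTPTPTT"

Answer: T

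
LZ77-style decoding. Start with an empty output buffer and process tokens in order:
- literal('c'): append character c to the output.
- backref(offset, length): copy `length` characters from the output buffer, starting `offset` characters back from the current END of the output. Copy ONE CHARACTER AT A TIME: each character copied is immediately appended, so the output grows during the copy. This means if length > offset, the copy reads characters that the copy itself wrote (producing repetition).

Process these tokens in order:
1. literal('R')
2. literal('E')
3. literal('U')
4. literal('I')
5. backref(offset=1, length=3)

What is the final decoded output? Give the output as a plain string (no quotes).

Token 1: literal('R'). Output: "R"
Token 2: literal('E'). Output: "RE"
Token 3: literal('U'). Output: "REU"
Token 4: literal('I'). Output: "REUI"
Token 5: backref(off=1, len=3) (overlapping!). Copied 'III' from pos 3. Output: "REUIIII"

Answer: REUIIII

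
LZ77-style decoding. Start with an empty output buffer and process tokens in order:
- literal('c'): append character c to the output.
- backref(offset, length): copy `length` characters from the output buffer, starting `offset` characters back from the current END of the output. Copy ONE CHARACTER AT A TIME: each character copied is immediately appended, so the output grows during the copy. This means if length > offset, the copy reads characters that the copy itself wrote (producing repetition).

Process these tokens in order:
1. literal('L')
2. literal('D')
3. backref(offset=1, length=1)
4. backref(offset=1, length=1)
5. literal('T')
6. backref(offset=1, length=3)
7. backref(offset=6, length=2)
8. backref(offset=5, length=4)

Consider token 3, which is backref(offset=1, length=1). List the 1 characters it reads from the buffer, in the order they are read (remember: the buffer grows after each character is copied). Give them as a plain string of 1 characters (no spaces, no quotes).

Answer: D

Derivation:
Token 1: literal('L'). Output: "L"
Token 2: literal('D'). Output: "LD"
Token 3: backref(off=1, len=1). Buffer before: "LD" (len 2)
  byte 1: read out[1]='D', append. Buffer now: "LDD"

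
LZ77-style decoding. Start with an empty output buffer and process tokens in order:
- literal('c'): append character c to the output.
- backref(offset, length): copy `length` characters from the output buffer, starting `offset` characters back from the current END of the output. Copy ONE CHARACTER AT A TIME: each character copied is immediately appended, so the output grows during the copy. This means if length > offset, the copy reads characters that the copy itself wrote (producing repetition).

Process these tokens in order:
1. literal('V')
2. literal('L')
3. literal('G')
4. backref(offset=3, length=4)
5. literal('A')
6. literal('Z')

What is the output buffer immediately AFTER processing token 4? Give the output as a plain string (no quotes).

Token 1: literal('V'). Output: "V"
Token 2: literal('L'). Output: "VL"
Token 3: literal('G'). Output: "VLG"
Token 4: backref(off=3, len=4) (overlapping!). Copied 'VLGV' from pos 0. Output: "VLGVLGV"

Answer: VLGVLGV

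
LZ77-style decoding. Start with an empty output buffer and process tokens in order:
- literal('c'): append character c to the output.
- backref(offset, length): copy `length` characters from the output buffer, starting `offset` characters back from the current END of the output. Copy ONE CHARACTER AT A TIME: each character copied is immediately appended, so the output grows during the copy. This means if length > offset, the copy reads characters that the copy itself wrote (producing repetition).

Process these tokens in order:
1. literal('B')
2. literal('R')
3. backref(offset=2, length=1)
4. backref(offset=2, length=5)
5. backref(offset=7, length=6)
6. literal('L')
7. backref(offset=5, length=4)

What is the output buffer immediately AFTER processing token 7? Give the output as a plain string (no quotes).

Token 1: literal('B'). Output: "B"
Token 2: literal('R'). Output: "BR"
Token 3: backref(off=2, len=1). Copied 'B' from pos 0. Output: "BRB"
Token 4: backref(off=2, len=5) (overlapping!). Copied 'RBRBR' from pos 1. Output: "BRBRBRBR"
Token 5: backref(off=7, len=6). Copied 'RBRBRB' from pos 1. Output: "BRBRBRBRRBRBRB"
Token 6: literal('L'). Output: "BRBRBRBRRBRBRBL"
Token 7: backref(off=5, len=4). Copied 'RBRB' from pos 10. Output: "BRBRBRBRRBRBRBLRBRB"

Answer: BRBRBRBRRBRBRBLRBRB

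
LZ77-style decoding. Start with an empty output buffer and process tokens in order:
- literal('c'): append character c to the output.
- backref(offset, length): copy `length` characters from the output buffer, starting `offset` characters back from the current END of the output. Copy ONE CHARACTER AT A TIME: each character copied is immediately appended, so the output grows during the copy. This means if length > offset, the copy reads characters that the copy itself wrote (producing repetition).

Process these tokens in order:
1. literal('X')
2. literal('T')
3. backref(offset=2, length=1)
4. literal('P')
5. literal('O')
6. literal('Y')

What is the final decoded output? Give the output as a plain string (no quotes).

Answer: XTXPOY

Derivation:
Token 1: literal('X'). Output: "X"
Token 2: literal('T'). Output: "XT"
Token 3: backref(off=2, len=1). Copied 'X' from pos 0. Output: "XTX"
Token 4: literal('P'). Output: "XTXP"
Token 5: literal('O'). Output: "XTXPO"
Token 6: literal('Y'). Output: "XTXPOY"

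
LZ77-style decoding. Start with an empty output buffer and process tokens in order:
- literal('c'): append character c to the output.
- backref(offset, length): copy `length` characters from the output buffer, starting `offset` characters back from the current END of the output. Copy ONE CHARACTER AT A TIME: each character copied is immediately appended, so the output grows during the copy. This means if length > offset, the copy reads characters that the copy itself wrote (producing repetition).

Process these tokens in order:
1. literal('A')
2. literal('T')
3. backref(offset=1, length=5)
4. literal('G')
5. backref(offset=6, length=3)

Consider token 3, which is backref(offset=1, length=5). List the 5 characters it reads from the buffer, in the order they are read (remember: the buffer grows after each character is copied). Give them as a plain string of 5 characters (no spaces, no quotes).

Token 1: literal('A'). Output: "A"
Token 2: literal('T'). Output: "AT"
Token 3: backref(off=1, len=5). Buffer before: "AT" (len 2)
  byte 1: read out[1]='T', append. Buffer now: "ATT"
  byte 2: read out[2]='T', append. Buffer now: "ATTT"
  byte 3: read out[3]='T', append. Buffer now: "ATTTT"
  byte 4: read out[4]='T', append. Buffer now: "ATTTTT"
  byte 5: read out[5]='T', append. Buffer now: "ATTTTTT"

Answer: TTTTT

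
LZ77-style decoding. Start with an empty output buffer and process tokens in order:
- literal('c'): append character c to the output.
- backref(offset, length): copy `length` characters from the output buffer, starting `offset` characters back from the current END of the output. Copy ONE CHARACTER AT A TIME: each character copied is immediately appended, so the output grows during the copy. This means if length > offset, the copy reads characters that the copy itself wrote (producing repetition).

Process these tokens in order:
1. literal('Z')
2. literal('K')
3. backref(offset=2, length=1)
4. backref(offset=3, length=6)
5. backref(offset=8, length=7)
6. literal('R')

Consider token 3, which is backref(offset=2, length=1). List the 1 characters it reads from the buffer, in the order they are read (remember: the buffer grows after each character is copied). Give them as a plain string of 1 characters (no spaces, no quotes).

Token 1: literal('Z'). Output: "Z"
Token 2: literal('K'). Output: "ZK"
Token 3: backref(off=2, len=1). Buffer before: "ZK" (len 2)
  byte 1: read out[0]='Z', append. Buffer now: "ZKZ"

Answer: Z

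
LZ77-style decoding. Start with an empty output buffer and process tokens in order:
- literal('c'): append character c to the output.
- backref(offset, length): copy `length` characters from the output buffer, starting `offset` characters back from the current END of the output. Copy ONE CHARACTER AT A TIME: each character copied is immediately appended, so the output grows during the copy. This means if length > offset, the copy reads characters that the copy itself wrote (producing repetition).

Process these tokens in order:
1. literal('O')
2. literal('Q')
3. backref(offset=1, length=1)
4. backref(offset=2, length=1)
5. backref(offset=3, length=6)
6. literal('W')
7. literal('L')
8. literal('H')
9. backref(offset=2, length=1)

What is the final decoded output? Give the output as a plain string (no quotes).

Token 1: literal('O'). Output: "O"
Token 2: literal('Q'). Output: "OQ"
Token 3: backref(off=1, len=1). Copied 'Q' from pos 1. Output: "OQQ"
Token 4: backref(off=2, len=1). Copied 'Q' from pos 1. Output: "OQQQ"
Token 5: backref(off=3, len=6) (overlapping!). Copied 'QQQQQQ' from pos 1. Output: "OQQQQQQQQQ"
Token 6: literal('W'). Output: "OQQQQQQQQQW"
Token 7: literal('L'). Output: "OQQQQQQQQQWL"
Token 8: literal('H'). Output: "OQQQQQQQQQWLH"
Token 9: backref(off=2, len=1). Copied 'L' from pos 11. Output: "OQQQQQQQQQWLHL"

Answer: OQQQQQQQQQWLHL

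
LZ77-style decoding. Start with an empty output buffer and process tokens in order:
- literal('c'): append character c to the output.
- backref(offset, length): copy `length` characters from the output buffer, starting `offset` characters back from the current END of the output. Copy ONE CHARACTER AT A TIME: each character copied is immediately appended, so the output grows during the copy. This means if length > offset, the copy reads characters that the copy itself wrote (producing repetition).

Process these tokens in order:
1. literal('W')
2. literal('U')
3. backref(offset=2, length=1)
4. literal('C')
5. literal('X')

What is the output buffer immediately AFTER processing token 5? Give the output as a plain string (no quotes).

Token 1: literal('W'). Output: "W"
Token 2: literal('U'). Output: "WU"
Token 3: backref(off=2, len=1). Copied 'W' from pos 0. Output: "WUW"
Token 4: literal('C'). Output: "WUWC"
Token 5: literal('X'). Output: "WUWCX"

Answer: WUWCX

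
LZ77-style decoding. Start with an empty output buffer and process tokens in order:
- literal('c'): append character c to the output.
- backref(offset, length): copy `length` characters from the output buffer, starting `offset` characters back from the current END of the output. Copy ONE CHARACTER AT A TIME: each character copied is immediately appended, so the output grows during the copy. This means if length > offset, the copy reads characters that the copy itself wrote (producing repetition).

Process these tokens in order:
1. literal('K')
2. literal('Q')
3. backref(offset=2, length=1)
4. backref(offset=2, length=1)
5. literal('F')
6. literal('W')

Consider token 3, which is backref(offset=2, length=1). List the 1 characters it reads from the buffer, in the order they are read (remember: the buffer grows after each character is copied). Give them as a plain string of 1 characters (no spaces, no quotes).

Token 1: literal('K'). Output: "K"
Token 2: literal('Q'). Output: "KQ"
Token 3: backref(off=2, len=1). Buffer before: "KQ" (len 2)
  byte 1: read out[0]='K', append. Buffer now: "KQK"

Answer: K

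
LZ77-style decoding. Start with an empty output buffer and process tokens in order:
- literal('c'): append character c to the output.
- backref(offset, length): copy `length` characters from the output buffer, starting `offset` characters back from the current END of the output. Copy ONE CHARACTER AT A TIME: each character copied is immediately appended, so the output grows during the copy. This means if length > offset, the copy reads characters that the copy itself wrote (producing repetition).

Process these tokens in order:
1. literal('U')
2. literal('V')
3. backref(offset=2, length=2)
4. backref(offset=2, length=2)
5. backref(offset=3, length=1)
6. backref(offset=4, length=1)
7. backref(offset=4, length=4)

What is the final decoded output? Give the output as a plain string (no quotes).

Answer: UVUVUVVVUVVV

Derivation:
Token 1: literal('U'). Output: "U"
Token 2: literal('V'). Output: "UV"
Token 3: backref(off=2, len=2). Copied 'UV' from pos 0. Output: "UVUV"
Token 4: backref(off=2, len=2). Copied 'UV' from pos 2. Output: "UVUVUV"
Token 5: backref(off=3, len=1). Copied 'V' from pos 3. Output: "UVUVUVV"
Token 6: backref(off=4, len=1). Copied 'V' from pos 3. Output: "UVUVUVVV"
Token 7: backref(off=4, len=4). Copied 'UVVV' from pos 4. Output: "UVUVUVVVUVVV"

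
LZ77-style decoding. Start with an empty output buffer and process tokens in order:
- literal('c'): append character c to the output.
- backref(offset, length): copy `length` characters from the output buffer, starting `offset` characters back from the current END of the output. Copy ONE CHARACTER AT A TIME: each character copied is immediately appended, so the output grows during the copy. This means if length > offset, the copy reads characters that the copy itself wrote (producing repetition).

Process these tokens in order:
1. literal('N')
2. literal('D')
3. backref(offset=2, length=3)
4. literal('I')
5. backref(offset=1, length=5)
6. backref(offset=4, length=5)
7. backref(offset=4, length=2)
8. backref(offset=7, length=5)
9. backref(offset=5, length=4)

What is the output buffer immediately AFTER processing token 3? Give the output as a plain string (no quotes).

Answer: NDNDN

Derivation:
Token 1: literal('N'). Output: "N"
Token 2: literal('D'). Output: "ND"
Token 3: backref(off=2, len=3) (overlapping!). Copied 'NDN' from pos 0. Output: "NDNDN"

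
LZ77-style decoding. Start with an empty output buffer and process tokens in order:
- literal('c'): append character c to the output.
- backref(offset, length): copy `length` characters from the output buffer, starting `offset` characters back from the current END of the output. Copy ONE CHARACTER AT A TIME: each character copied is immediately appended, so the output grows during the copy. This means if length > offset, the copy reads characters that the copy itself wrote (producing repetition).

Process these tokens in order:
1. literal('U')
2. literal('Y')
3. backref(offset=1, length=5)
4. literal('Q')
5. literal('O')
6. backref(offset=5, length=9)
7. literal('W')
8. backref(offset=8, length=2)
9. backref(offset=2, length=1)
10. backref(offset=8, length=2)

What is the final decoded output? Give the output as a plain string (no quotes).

Token 1: literal('U'). Output: "U"
Token 2: literal('Y'). Output: "UY"
Token 3: backref(off=1, len=5) (overlapping!). Copied 'YYYYY' from pos 1. Output: "UYYYYYY"
Token 4: literal('Q'). Output: "UYYYYYYQ"
Token 5: literal('O'). Output: "UYYYYYYQO"
Token 6: backref(off=5, len=9) (overlapping!). Copied 'YYYQOYYYQ' from pos 4. Output: "UYYYYYYQOYYYQOYYYQ"
Token 7: literal('W'). Output: "UYYYYYYQOYYYQOYYYQW"
Token 8: backref(off=8, len=2). Copied 'YQ' from pos 11. Output: "UYYYYYYQOYYYQOYYYQWYQ"
Token 9: backref(off=2, len=1). Copied 'Y' from pos 19. Output: "UYYYYYYQOYYYQOYYYQWYQY"
Token 10: backref(off=8, len=2). Copied 'YY' from pos 14. Output: "UYYYYYYQOYYYQOYYYQWYQYYY"

Answer: UYYYYYYQOYYYQOYYYQWYQYYY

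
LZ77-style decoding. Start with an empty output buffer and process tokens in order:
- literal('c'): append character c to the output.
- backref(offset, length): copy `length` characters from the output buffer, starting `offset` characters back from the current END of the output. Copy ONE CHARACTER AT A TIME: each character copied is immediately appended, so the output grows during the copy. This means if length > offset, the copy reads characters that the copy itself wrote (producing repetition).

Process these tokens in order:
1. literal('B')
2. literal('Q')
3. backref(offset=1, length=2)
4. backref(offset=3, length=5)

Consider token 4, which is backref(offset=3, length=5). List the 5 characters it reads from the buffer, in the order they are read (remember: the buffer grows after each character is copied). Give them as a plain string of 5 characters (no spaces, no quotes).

Answer: QQQQQ

Derivation:
Token 1: literal('B'). Output: "B"
Token 2: literal('Q'). Output: "BQ"
Token 3: backref(off=1, len=2) (overlapping!). Copied 'QQ' from pos 1. Output: "BQQQ"
Token 4: backref(off=3, len=5). Buffer before: "BQQQ" (len 4)
  byte 1: read out[1]='Q', append. Buffer now: "BQQQQ"
  byte 2: read out[2]='Q', append. Buffer now: "BQQQQQ"
  byte 3: read out[3]='Q', append. Buffer now: "BQQQQQQ"
  byte 4: read out[4]='Q', append. Buffer now: "BQQQQQQQ"
  byte 5: read out[5]='Q', append. Buffer now: "BQQQQQQQQ"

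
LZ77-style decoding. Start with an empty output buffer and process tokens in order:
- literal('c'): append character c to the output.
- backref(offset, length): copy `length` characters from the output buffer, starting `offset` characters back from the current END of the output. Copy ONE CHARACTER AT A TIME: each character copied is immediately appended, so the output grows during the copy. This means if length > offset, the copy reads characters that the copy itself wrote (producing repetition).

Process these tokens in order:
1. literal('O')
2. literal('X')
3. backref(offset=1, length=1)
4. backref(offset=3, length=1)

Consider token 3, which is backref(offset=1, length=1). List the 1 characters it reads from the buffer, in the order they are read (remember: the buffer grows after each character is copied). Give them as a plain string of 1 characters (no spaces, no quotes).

Answer: X

Derivation:
Token 1: literal('O'). Output: "O"
Token 2: literal('X'). Output: "OX"
Token 3: backref(off=1, len=1). Buffer before: "OX" (len 2)
  byte 1: read out[1]='X', append. Buffer now: "OXX"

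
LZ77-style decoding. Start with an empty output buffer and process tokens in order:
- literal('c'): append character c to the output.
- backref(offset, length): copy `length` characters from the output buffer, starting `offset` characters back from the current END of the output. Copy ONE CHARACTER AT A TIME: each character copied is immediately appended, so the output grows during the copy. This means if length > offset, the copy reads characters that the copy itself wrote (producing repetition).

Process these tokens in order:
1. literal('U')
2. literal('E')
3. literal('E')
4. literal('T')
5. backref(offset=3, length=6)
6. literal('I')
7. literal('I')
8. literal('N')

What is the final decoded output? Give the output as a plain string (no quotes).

Token 1: literal('U'). Output: "U"
Token 2: literal('E'). Output: "UE"
Token 3: literal('E'). Output: "UEE"
Token 4: literal('T'). Output: "UEET"
Token 5: backref(off=3, len=6) (overlapping!). Copied 'EETEET' from pos 1. Output: "UEETEETEET"
Token 6: literal('I'). Output: "UEETEETEETI"
Token 7: literal('I'). Output: "UEETEETEETII"
Token 8: literal('N'). Output: "UEETEETEETIIN"

Answer: UEETEETEETIIN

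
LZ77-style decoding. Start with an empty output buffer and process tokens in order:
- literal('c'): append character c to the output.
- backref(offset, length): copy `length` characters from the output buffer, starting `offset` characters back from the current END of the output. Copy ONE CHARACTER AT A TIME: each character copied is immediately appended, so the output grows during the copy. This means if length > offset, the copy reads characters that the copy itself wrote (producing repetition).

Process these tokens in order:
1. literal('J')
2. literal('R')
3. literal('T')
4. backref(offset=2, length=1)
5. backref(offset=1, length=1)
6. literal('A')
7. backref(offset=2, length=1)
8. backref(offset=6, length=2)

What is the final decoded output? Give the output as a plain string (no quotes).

Answer: JRTRRARRT

Derivation:
Token 1: literal('J'). Output: "J"
Token 2: literal('R'). Output: "JR"
Token 3: literal('T'). Output: "JRT"
Token 4: backref(off=2, len=1). Copied 'R' from pos 1. Output: "JRTR"
Token 5: backref(off=1, len=1). Copied 'R' from pos 3. Output: "JRTRR"
Token 6: literal('A'). Output: "JRTRRA"
Token 7: backref(off=2, len=1). Copied 'R' from pos 4. Output: "JRTRRAR"
Token 8: backref(off=6, len=2). Copied 'RT' from pos 1. Output: "JRTRRARRT"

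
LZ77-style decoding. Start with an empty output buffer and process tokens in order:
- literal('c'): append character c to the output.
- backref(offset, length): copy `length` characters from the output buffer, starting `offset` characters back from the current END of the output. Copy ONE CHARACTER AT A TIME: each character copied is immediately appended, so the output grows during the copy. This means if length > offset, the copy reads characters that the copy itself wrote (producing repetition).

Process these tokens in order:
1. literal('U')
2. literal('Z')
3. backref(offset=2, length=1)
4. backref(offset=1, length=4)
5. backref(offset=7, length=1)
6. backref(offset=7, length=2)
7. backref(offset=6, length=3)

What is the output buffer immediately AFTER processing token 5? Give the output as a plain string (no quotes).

Answer: UZUUUUUU

Derivation:
Token 1: literal('U'). Output: "U"
Token 2: literal('Z'). Output: "UZ"
Token 3: backref(off=2, len=1). Copied 'U' from pos 0. Output: "UZU"
Token 4: backref(off=1, len=4) (overlapping!). Copied 'UUUU' from pos 2. Output: "UZUUUUU"
Token 5: backref(off=7, len=1). Copied 'U' from pos 0. Output: "UZUUUUUU"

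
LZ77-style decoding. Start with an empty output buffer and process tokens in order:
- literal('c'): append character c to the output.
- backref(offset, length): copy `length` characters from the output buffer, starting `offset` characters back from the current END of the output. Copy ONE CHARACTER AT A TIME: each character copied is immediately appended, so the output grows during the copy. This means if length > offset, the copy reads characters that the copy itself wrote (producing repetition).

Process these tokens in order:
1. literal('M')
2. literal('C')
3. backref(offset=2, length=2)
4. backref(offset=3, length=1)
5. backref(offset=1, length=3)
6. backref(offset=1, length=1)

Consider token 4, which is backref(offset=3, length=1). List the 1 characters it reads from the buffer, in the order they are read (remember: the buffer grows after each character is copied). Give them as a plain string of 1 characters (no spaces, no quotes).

Answer: C

Derivation:
Token 1: literal('M'). Output: "M"
Token 2: literal('C'). Output: "MC"
Token 3: backref(off=2, len=2). Copied 'MC' from pos 0. Output: "MCMC"
Token 4: backref(off=3, len=1). Buffer before: "MCMC" (len 4)
  byte 1: read out[1]='C', append. Buffer now: "MCMCC"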